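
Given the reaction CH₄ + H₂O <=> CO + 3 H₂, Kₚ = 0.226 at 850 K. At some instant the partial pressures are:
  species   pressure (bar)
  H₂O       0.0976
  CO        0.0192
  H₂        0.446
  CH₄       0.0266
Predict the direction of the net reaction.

reverse (toward reactants)

Qₚ = P(CO)·P(H₂)³ / (P(CH₄)·P(H₂O)) = (0.0192)·(0.446)³ / ((0.0266)·(0.0976)) = 0.656
Qₚ = 0.656 > Kₚ = 0.226, so the reverse reaction proceeds.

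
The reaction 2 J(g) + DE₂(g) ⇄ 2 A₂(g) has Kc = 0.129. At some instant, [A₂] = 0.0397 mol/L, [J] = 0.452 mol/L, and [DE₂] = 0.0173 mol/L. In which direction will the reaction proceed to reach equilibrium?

Qc = [A₂]² / ([J]²·[DE₂]) = (0.0397)² / ((0.452)²·(0.0173)) = 0.446
Qc = 0.446 > Kc = 0.129, so the reverse reaction proceeds.

reverse (toward reactants)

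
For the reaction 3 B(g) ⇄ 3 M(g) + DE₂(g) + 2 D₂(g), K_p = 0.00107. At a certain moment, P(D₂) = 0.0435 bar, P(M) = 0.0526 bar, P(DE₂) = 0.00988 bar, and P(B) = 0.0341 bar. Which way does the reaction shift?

to the right

Q_p = P(M)³·P(DE₂)·P(D₂)² / P(B)³ = (0.0526)³·(0.00988)·(0.0435)² / (0.0341)³ = 6.86×10⁻⁵
Q_p = 6.86×10⁻⁵ < K_p = 0.00107, so the forward reaction proceeds.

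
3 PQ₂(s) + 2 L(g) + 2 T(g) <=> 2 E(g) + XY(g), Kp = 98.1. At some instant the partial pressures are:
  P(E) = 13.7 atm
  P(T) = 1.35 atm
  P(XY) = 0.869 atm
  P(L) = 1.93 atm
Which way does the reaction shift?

(PQ₂ is a pure solid — omitted from Qp.)
Qp = P(E)²·P(XY) / (P(L)²·P(T)²) = (13.7)²·(0.869) / ((1.93)²·(1.35)²) = 24.0
Qp = 24.0 < Kp = 98.1, so the forward reaction proceeds.

to the right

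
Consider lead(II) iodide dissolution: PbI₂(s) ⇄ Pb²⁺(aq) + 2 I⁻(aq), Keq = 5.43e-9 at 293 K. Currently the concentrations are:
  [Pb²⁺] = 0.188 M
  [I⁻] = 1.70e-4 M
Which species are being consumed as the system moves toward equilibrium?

none (at equilibrium)

(PbI₂ is a pure solid — omitted from Q.)
Q = [Pb²⁺]·[I⁻]² = (0.188)·(1.70e-4)² = 5.43e-9
Q = 5.43e-9 = Keq; the system is at equilibrium.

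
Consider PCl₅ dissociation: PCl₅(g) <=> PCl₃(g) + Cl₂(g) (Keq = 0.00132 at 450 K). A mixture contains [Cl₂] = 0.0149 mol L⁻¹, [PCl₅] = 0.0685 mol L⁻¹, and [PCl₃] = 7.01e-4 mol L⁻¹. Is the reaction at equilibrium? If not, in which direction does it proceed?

Q = [PCl₃]·[Cl₂] / [PCl₅] = (7.01e-4)·(0.0149) / (0.0685) = 1.52e-4
Q = 1.52e-4 < Keq = 0.00132, so the forward reaction proceeds.

forward (toward products)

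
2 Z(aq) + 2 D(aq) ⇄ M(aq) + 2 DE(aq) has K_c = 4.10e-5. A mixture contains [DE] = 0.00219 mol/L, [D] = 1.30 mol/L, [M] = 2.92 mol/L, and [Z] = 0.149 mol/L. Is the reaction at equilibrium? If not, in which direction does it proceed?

Q_c = [M]·[DE]² / ([Z]²·[D]²) = (2.92)·(0.00219)² / ((0.149)²·(1.30)²) = 3.73e-4
Q_c = 3.73e-4 > K_c = 4.10e-5, so the reverse reaction proceeds.

toward reactants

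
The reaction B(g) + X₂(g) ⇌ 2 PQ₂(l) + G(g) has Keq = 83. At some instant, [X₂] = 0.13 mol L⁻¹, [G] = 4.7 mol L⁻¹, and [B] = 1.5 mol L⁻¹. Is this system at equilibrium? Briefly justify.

(PQ₂ is a pure liquid — omitted from Q.)
Q = [G] / ([B]·[X₂]) = (4.7) / ((1.5)·(0.13)) = 24
Q = 24 < Keq = 83: net forward reaction.

no; Q < K, reaction proceeds forward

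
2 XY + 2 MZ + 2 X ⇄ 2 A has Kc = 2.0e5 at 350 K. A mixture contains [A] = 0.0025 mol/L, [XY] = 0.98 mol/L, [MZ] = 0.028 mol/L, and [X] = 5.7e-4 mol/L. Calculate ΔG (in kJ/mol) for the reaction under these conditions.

ΔG = -5.99 kJ/mol

Qc = [A]² / ([XY]²·[MZ]²·[X]²) = (0.0025)² / ((0.98)²·(0.028)²·(5.7e-4)²) = 25500
ΔG = RT ln(Qc/Kc) = (8.314 J mol⁻¹ K⁻¹)(350 K) × ln(25500/2.0e5)
   = (2.910 kJ/mol)(-2.060) = -5.99 kJ/mol
ΔG < 0, so the forward reaction is spontaneous (proceeds forward).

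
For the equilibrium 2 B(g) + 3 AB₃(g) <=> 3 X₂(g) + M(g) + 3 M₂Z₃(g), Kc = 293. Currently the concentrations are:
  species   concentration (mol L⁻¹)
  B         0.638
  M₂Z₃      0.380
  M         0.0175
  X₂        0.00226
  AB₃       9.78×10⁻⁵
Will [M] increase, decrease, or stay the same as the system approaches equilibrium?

Qc = [X₂]³·[M]·[M₂Z₃]³ / ([B]²·[AB₃]³) = (0.00226)³·(0.0175)·(0.380)³ / ((0.638)²·(9.78×10⁻⁵)³) = 29.1
Qc = 29.1 < Kc = 293: net forward reaction.
M is a product, so it increases.

increase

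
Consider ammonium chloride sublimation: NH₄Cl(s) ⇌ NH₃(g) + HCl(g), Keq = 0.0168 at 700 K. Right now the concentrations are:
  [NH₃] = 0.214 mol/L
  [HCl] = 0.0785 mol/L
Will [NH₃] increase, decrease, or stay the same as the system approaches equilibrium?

(NH₄Cl is a pure solid — omitted from Q.)
Q = [NH₃]·[HCl] = (0.214)·(0.0785) = 0.0168
Q = 0.0168 = Keq; the system is at equilibrium.

stay the same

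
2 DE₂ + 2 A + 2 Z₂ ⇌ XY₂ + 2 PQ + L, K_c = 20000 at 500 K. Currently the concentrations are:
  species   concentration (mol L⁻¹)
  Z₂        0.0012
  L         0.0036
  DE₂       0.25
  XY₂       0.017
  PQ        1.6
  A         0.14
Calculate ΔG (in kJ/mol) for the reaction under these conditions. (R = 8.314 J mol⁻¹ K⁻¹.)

Q_c = [XY₂]·[PQ]²·[L] / ([DE₂]²·[A]²·[Z₂]²) = (0.017)·(1.6)²·(0.0036) / ((0.25)²·(0.14)²·(0.0012)²) = 88800
ΔG = RT ln(Q_c/K_c) = (8.314 J mol⁻¹ K⁻¹)(500 K) × ln(88800/20000)
   = (4.157 kJ/mol)(1.491) = 6.20 kJ/mol
ΔG > 0, so the forward reaction is non-spontaneous (proceeds in reverse).

ΔG = 6.20 kJ/mol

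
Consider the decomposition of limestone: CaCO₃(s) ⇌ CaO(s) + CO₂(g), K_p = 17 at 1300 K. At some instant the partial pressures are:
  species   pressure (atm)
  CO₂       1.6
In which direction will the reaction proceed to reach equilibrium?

toward products

(CaCO₃, CaO are pure solids — omitted from Q_p.)
Q_p = P(CO₂) = 1.6
Q_p = 1.6 < K_p = 17, so the forward reaction proceeds.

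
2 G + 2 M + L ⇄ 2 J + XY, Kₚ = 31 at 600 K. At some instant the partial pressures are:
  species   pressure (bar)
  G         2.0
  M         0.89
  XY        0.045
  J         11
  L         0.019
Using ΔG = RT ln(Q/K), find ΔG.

ΔG = 5.34 kJ/mol

Qₚ = P(J)²·P(XY) / (P(G)²·P(M)²·P(L)) = (11)²·(0.045) / ((2.0)²·(0.89)²·(0.019)) = 90.4
ΔG = RT ln(Qₚ/Kₚ) = (8.314 J mol⁻¹ K⁻¹)(600 K) × ln(90.4/31)
   = (4.988 kJ/mol)(1.070) = 5.34 kJ/mol
ΔG > 0, so the forward reaction is non-spontaneous (proceeds in reverse).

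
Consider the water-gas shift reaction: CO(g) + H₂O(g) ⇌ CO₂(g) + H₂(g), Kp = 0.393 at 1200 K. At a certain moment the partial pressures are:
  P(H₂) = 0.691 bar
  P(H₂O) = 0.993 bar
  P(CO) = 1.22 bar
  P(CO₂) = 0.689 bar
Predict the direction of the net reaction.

neither direction; the system is at equilibrium

Qp = P(CO₂)·P(H₂) / (P(CO)·P(H₂O)) = (0.689)·(0.691) / ((1.22)·(0.993)) = 0.393
Qp = 0.393 = Kp, so the system is already at equilibrium.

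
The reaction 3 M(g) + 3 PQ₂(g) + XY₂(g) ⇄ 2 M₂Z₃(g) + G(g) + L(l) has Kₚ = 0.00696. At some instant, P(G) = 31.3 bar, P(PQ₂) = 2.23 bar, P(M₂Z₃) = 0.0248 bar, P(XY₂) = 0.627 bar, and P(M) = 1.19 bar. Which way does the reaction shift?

toward products

(L is a pure liquid — omitted from Qₚ.)
Qₚ = P(M₂Z₃)²·P(G) / (P(M)³·P(PQ₂)³·P(XY₂)) = (0.0248)²·(31.3) / ((1.19)³·(2.23)³·(0.627)) = 0.00164
Qₚ = 0.00164 < Kₚ = 0.00696, so the forward reaction proceeds.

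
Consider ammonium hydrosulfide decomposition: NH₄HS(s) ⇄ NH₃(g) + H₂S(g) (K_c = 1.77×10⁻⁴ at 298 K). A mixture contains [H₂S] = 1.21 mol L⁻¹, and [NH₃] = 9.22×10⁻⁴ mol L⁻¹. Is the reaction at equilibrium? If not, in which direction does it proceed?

to the left

(NH₄HS is a pure solid — omitted from Q_c.)
Q_c = [NH₃]·[H₂S] = (9.22×10⁻⁴)·(1.21) = 0.00112
Q_c = 0.00112 > K_c = 1.77×10⁻⁴, so the reverse reaction proceeds.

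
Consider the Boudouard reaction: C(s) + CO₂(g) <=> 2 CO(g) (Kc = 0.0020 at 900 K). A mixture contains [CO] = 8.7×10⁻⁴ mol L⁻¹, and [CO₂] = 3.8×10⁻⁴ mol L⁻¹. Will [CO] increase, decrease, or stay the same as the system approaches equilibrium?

(C is a pure solid — omitted from Qc.)
Qc = [CO]² / [CO₂] = (8.7×10⁻⁴)² / (3.8×10⁻⁴) = 0.0020
Qc = 0.0020 = Kc; the system is at equilibrium.

stay the same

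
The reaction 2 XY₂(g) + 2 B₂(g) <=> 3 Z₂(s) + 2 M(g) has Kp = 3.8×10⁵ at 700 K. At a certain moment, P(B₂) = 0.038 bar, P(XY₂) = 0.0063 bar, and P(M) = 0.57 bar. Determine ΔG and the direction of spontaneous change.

(Z₂ is a pure solid — omitted from Qp.)
Qp = P(M)² / (P(XY₂)²·P(B₂)²) = (0.57)² / ((0.0063)²·(0.038)²) = 5.67×10⁶
ΔG = RT ln(Qp/Kp) = (8.314 J mol⁻¹ K⁻¹)(700 K) × ln(5.67×10⁶/3.8×10⁵)
   = (5.820 kJ/mol)(2.703) = 15.7 kJ/mol
ΔG > 0, so the forward reaction is non-spontaneous (proceeds in reverse).

ΔG = 15.7 kJ/mol; the forward reaction is non-spontaneous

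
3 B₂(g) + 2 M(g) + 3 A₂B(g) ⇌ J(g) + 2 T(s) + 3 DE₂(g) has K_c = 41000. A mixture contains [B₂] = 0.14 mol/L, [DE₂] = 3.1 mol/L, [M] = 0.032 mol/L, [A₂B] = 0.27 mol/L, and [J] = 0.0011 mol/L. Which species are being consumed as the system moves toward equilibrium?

(T is a pure solid — omitted from Q_c.)
Q_c = [J]·[DE₂]³ / ([B₂]³·[M]²·[A₂B]³) = (0.0011)·(3.1)³ / ((0.14)³·(0.032)²·(0.27)³) = 5.9×10⁵
Q_c = 5.9×10⁵ > K_c = 41000: net reverse reaction.

J, T, DE₂ (products)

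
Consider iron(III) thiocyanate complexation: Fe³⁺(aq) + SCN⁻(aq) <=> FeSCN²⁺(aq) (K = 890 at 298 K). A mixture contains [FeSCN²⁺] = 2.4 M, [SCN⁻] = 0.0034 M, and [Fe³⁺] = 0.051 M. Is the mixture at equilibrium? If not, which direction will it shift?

Q = [FeSCN²⁺] / ([Fe³⁺]·[SCN⁻]) = (2.4) / ((0.051)·(0.0034)) = 14000
Q = 14000 > K = 890: net reverse reaction.

no; Q > K, reaction proceeds in reverse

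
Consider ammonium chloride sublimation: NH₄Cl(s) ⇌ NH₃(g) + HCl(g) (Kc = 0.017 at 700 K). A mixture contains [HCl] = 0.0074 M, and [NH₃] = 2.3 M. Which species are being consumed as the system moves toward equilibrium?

(NH₄Cl is a pure solid — omitted from Qc.)
Qc = [NH₃]·[HCl] = (2.3)·(0.0074) = 0.017
Qc = 0.017 = Kc; the system is at equilibrium.

none (at equilibrium)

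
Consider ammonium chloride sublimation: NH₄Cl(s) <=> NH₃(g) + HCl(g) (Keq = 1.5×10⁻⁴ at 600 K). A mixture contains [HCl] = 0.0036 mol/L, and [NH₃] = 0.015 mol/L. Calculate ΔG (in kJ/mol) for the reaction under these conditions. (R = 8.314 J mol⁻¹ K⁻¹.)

ΔG = -5.10 kJ/mol

(NH₄Cl is a pure solid — omitted from Q.)
Q = [NH₃]·[HCl] = (0.015)·(0.0036) = 5.40×10⁻⁵
ΔG = RT ln(Q/Keq) = (8.314 J mol⁻¹ K⁻¹)(600 K) × ln(5.40×10⁻⁵/1.5×10⁻⁴)
   = (4.988 kJ/mol)(-1.022) = -5.10 kJ/mol
ΔG < 0, so the forward reaction is spontaneous (proceeds forward).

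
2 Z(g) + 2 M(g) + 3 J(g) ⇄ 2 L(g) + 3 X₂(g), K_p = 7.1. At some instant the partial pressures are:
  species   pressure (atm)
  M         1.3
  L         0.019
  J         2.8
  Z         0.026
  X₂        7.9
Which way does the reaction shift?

no net change (already at equilibrium)

Q_p = P(L)²·P(X₂)³ / (P(Z)²·P(M)²·P(J)³) = (0.019)²·(7.9)³ / ((0.026)²·(1.3)²·(2.8)³) = 7.1
Q_p = 7.1 = K_p, so the system is already at equilibrium.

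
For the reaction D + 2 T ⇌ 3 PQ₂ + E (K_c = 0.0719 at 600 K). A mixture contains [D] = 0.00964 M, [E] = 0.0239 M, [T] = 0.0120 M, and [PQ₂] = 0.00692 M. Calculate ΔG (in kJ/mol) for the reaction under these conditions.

ΔG = -12.6 kJ/mol

Q_c = [PQ₂]³·[E] / ([D]·[T]²) = (0.00692)³·(0.0239) / ((0.00964)·(0.0120)²) = 0.00571
ΔG = RT ln(Q_c/K_c) = (8.314 J mol⁻¹ K⁻¹)(600 K) × ln(0.00571/0.0719)
   = (4.988 kJ/mol)(-2.533) = -12.6 kJ/mol
ΔG < 0, so the forward reaction is spontaneous (proceeds forward).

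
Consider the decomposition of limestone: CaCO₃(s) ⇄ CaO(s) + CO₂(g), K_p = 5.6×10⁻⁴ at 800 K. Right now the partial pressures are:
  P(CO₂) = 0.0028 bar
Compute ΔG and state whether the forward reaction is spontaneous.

(CaCO₃, CaO are pure solids — omitted from Q_p.)
Q_p = P(CO₂) = 0.00280
ΔG = RT ln(Q_p/K_p) = (8.314 J mol⁻¹ K⁻¹)(800 K) × ln(0.00280/5.6×10⁻⁴)
   = (6.651 kJ/mol)(1.609) = 10.7 kJ/mol
ΔG > 0, so the forward reaction is non-spontaneous (proceeds in reverse).

ΔG = 10.7 kJ/mol; the forward reaction is non-spontaneous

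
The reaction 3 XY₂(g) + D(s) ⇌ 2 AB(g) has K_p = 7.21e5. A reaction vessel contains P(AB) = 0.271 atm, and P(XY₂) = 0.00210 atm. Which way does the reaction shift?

(D is a pure solid — omitted from Q_p.)
Q_p = P(AB)² / P(XY₂)³ = (0.271)² / (0.00210)³ = 7.93e6
Q_p = 7.93e6 > K_p = 7.21e5, so the reverse reaction proceeds.

reverse (toward reactants)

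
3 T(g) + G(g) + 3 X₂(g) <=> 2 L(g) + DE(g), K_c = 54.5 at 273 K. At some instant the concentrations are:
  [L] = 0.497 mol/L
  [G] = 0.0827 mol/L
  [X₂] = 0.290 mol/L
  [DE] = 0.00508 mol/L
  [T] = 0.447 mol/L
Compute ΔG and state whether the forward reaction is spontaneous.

Q_c = [L]²·[DE] / ([T]³·[G]·[X₂]³) = (0.497)²·(0.00508) / ((0.447)³·(0.0827)·(0.290)³) = 6.97
ΔG = RT ln(Q_c/K_c) = (8.314 J mol⁻¹ K⁻¹)(273 K) × ln(6.97/54.5)
   = (2.270 kJ/mol)(-2.057) = -4.67 kJ/mol
ΔG < 0, so the forward reaction is spontaneous (proceeds forward).

ΔG = -4.67 kJ/mol; the forward reaction is spontaneous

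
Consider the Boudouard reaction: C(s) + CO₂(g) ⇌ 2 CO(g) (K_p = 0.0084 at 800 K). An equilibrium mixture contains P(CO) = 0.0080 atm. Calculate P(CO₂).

(C is a pure solid — omitted from K_p.)
At equilibrium, K_p = P(CO)² / P(CO₂) = 0.0084.
(0.0080)² / (P(CO₂)) = 0.0084
P(CO₂) = 0.00762 = 0.0076 atm

P(CO₂) = 0.0076 atm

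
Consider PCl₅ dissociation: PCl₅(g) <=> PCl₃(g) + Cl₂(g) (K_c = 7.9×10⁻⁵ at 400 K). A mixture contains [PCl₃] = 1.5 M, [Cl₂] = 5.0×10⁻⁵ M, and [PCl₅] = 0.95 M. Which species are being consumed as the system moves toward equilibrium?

none (at equilibrium)

Q_c = [PCl₃]·[Cl₂] / [PCl₅] = (1.5)·(5.0×10⁻⁵) / (0.95) = 7.9×10⁻⁵
Q_c = 7.9×10⁻⁵ = K_c; the system is at equilibrium.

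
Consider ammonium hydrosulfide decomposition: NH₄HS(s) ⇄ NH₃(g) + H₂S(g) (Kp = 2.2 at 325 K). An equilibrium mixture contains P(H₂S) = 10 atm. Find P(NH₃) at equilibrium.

P(NH₃) = 0.22 atm

(NH₄HS is a pure solid — omitted from Kp.)
At equilibrium, Kp = P(NH₃)·P(H₂S) = 2.2.
(P(NH₃))·(10) = 2.2
P(NH₃) = 0.220 = 0.22 atm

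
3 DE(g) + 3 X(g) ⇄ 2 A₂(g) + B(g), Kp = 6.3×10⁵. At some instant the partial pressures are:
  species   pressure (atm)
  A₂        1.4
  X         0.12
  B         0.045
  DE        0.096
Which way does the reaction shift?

to the right

Qp = P(A₂)²·P(B) / (P(DE)³·P(X)³) = (1.4)²·(0.045) / ((0.096)³·(0.12)³) = 58000
Qp = 58000 < Kp = 6.3×10⁵, so the forward reaction proceeds.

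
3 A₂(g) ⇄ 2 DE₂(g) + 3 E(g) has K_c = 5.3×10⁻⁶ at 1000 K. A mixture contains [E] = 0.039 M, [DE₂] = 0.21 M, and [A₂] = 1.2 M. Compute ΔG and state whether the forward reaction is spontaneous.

Q_c = [DE₂]²·[E]³ / [A₂]³ = (0.21)²·(0.039)³ / (1.2)³ = 1.51×10⁻⁶
ΔG = RT ln(Q_c/K_c) = (8.314 J mol⁻¹ K⁻¹)(1000 K) × ln(1.51×10⁻⁶/5.3×10⁻⁶)
   = (8.314 kJ/mol)(-1.256) = -10.4 kJ/mol
ΔG < 0, so the forward reaction is spontaneous (proceeds forward).

ΔG = -10.4 kJ/mol; the forward reaction is spontaneous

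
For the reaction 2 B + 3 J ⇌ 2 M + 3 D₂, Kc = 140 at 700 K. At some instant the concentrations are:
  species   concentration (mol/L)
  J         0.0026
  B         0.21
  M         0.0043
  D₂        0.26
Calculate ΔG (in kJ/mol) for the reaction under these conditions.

ΔG = 6.38 kJ/mol

Qc = [M]²·[D₂]³ / ([B]²·[J]³) = (0.0043)²·(0.26)³ / ((0.21)²·(0.0026)³) = 419
ΔG = RT ln(Qc/Kc) = (8.314 J mol⁻¹ K⁻¹)(700 K) × ln(419/140)
   = (5.820 kJ/mol)(1.096) = 6.38 kJ/mol
ΔG > 0, so the forward reaction is non-spontaneous (proceeds in reverse).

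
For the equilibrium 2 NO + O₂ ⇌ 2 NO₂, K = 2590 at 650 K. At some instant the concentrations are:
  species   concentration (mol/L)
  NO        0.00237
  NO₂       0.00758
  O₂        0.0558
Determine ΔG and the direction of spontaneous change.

Q = [NO₂]² / ([NO]²·[O₂]) = (0.00758)² / ((0.00237)²·(0.0558)) = 183
ΔG = RT ln(Q/K) = (8.314 J mol⁻¹ K⁻¹)(650 K) × ln(183/2590)
   = (5.404 kJ/mol)(-2.650) = -14.3 kJ/mol
ΔG < 0, so the forward reaction is spontaneous (proceeds forward).

ΔG = -14.3 kJ/mol; the forward reaction is spontaneous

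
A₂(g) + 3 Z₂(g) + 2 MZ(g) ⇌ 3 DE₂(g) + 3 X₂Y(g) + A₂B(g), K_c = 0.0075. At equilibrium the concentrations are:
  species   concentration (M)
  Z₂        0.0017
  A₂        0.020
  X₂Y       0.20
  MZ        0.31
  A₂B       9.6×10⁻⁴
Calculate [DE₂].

At equilibrium, K_c = [DE₂]³·[X₂Y]³·[A₂B] / ([A₂]·[Z₂]³·[MZ]²) = 0.0075.
([DE₂])³·(0.20)³·(9.6×10⁻⁴) / ((0.020)·(0.0017)³·(0.31)²) = 0.0075
[DE₂]³ = 9.22×10⁻⁹ ⇒ [DE₂] = 0.0021 M

[DE₂] = 0.0021 M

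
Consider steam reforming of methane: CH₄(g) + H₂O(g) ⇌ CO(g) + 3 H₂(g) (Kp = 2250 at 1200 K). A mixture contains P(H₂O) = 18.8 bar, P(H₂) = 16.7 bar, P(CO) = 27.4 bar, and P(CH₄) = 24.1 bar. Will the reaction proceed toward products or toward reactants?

forward (toward products)

Qp = P(CO)·P(H₂)³ / (P(CH₄)·P(H₂O)) = (27.4)·(16.7)³ / ((24.1)·(18.8)) = 282
Qp = 282 < Kp = 2250, so the forward reaction proceeds.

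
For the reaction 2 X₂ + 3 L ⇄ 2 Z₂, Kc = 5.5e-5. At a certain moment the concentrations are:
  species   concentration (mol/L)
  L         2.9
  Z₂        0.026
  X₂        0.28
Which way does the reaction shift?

Qc = [Z₂]² / ([X₂]²·[L]³) = (0.026)² / ((0.28)²·(2.9)³) = 3.5e-4
Qc = 3.5e-4 > Kc = 5.5e-5, so the reverse reaction proceeds.

in the reverse direction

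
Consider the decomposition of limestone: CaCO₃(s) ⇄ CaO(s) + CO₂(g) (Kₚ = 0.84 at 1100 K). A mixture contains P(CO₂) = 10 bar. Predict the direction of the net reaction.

(CaCO₃, CaO are pure solids — omitted from Qₚ.)
Qₚ = P(CO₂) = 10
Qₚ = 10 > Kₚ = 0.84, so the reverse reaction proceeds.

toward reactants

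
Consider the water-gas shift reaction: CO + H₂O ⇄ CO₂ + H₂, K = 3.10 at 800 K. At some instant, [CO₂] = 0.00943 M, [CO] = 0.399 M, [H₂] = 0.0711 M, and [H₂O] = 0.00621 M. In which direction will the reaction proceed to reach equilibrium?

toward products

Q = [CO₂]·[H₂] / ([CO]·[H₂O]) = (0.00943)·(0.0711) / ((0.399)·(0.00621)) = 0.271
Q = 0.271 < K = 3.10, so the forward reaction proceeds.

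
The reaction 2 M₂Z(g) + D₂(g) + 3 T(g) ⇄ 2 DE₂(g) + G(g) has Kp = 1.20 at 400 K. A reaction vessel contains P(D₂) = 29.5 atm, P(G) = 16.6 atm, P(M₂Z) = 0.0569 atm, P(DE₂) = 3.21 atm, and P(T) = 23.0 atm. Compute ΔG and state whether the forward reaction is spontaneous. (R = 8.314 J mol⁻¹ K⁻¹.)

ΔG = -6.98 kJ/mol; the forward reaction is spontaneous

Qp = P(DE₂)²·P(G) / (P(M₂Z)²·P(D₂)·P(T)³) = (3.21)²·(16.6) / ((0.0569)²·(29.5)·(23.0)³) = 0.147
ΔG = RT ln(Qp/Kp) = (8.314 J mol⁻¹ K⁻¹)(400 K) × ln(0.147/1.20)
   = (3.326 kJ/mol)(-2.100) = -6.98 kJ/mol
ΔG < 0, so the forward reaction is spontaneous (proceeds forward).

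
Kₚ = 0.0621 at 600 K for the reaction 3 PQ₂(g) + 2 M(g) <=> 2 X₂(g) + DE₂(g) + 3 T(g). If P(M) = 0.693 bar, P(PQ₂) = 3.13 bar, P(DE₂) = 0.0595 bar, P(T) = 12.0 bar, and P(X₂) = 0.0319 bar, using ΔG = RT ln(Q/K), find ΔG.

Qₚ = P(X₂)²·P(DE₂)·P(T)³ / (P(PQ₂)³·P(M)²) = (0.0319)²·(0.0595)·(12.0)³ / ((3.13)³·(0.693)²) = 0.00710
ΔG = RT ln(Qₚ/Kₚ) = (8.314 J mol⁻¹ K⁻¹)(600 K) × ln(0.00710/0.0621)
   = (4.988 kJ/mol)(-2.169) = -10.8 kJ/mol
ΔG < 0, so the forward reaction is spontaneous (proceeds forward).

ΔG = -10.8 kJ/mol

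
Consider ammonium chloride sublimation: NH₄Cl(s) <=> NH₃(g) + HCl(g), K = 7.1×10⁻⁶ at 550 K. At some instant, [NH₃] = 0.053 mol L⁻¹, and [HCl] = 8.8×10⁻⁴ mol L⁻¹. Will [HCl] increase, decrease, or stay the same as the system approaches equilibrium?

decrease

(NH₄Cl is a pure solid — omitted from Q.)
Q = [NH₃]·[HCl] = (0.053)·(8.8×10⁻⁴) = 4.7×10⁻⁵
Q = 4.7×10⁻⁵ > K = 7.1×10⁻⁶: net reverse reaction.
HCl is a product, so it decreases.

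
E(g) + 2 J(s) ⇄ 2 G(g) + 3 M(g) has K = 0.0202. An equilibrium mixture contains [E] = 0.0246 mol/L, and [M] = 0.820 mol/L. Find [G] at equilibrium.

(J is a pure solid — omitted from K.)
At equilibrium, K = [G]²·[M]³ / [E] = 0.0202.
([G])²·(0.820)³ / (0.0246) = 0.0202
[G]² = 9.01×10⁻⁴ ⇒ [G] = 0.0300 mol/L

[G] = 0.0300 mol/L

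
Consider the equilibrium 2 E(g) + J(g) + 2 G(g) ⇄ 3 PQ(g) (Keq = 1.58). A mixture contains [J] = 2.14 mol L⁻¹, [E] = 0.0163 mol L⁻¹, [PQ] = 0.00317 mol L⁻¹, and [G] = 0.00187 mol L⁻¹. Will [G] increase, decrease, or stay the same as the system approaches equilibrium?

increase

Q = [PQ]³ / ([E]²·[J]·[G]²) = (0.00317)³ / ((0.0163)²·(2.14)·(0.00187)²) = 16.0
Q = 16.0 > Keq = 1.58: net reverse reaction.
G is a reactant, so it increases.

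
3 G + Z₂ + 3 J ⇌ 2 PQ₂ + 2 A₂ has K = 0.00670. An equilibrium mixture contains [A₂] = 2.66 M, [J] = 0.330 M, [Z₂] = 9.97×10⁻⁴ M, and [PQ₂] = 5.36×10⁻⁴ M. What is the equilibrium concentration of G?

At equilibrium, K = [PQ₂]²·[A₂]² / ([G]³·[Z₂]·[J]³) = 0.00670.
(5.36×10⁻⁴)²·(2.66)² / (([G])³·(9.97×10⁻⁴)·(0.330)³) = 0.00670
[G]³ = 8.47 ⇒ [G] = 2.04 M

[G] = 2.04 M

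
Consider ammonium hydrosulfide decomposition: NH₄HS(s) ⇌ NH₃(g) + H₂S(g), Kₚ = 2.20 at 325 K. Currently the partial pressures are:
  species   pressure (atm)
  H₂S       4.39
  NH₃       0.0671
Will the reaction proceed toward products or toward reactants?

toward products

(NH₄HS is a pure solid — omitted from Qₚ.)
Qₚ = P(NH₃)·P(H₂S) = (0.0671)·(4.39) = 0.295
Qₚ = 0.295 < Kₚ = 2.20, so the forward reaction proceeds.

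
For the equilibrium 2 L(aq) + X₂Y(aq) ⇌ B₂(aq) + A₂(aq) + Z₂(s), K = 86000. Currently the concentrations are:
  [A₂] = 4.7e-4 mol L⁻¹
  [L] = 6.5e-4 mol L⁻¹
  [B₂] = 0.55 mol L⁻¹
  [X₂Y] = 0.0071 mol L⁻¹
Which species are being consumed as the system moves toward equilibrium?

none (at equilibrium)

(Z₂ is a pure solid — omitted from Q.)
Q = [B₂]·[A₂] / ([L]²·[X₂Y]) = (0.55)·(4.7e-4) / ((6.5e-4)²·(0.0071)) = 86000
Q = 86000 = K; the system is at equilibrium.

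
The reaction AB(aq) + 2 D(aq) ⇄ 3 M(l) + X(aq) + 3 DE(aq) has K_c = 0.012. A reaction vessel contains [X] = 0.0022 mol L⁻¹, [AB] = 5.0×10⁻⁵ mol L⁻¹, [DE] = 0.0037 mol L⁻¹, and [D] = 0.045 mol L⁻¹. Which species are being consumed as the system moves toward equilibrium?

AB, D (reactants)

(M is a pure liquid — omitted from Q_c.)
Q_c = [X]·[DE]³ / ([AB]·[D]²) = (0.0022)·(0.0037)³ / ((5.0×10⁻⁵)·(0.045)²) = 0.0011
Q_c = 0.0011 < K_c = 0.012: net forward reaction.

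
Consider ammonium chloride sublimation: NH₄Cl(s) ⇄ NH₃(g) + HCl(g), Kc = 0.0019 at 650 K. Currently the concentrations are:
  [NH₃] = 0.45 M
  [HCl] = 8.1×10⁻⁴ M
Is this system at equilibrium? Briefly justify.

no; Q < K, reaction proceeds forward

(NH₄Cl is a pure solid — omitted from Qc.)
Qc = [NH₃]·[HCl] = (0.45)·(8.1×10⁻⁴) = 3.6×10⁻⁴
Qc = 3.6×10⁻⁴ < Kc = 0.0019: net forward reaction.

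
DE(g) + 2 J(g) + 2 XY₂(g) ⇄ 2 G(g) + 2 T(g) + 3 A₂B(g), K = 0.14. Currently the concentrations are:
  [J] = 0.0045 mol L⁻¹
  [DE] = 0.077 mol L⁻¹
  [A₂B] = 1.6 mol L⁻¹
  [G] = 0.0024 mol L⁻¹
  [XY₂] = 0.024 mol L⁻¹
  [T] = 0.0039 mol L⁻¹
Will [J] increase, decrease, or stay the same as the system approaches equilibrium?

Q = [G]²·[T]²·[A₂B]³ / ([DE]·[J]²·[XY₂]²) = (0.0024)²·(0.0039)²·(1.6)³ / ((0.077)·(0.0045)²·(0.024)²) = 0.40
Q = 0.40 > K = 0.14: net reverse reaction.
J is a reactant, so it increases.

increase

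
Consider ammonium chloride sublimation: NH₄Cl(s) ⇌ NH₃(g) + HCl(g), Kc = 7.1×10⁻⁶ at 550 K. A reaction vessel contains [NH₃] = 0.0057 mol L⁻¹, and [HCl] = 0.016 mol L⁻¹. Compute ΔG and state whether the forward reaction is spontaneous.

(NH₄Cl is a pure solid — omitted from Qc.)
Qc = [NH₃]·[HCl] = (0.0057)·(0.016) = 9.12×10⁻⁵
ΔG = RT ln(Qc/Kc) = (8.314 J mol⁻¹ K⁻¹)(550 K) × ln(9.12×10⁻⁵/7.1×10⁻⁶)
   = (4.573 kJ/mol)(2.553) = 11.7 kJ/mol
ΔG > 0, so the forward reaction is non-spontaneous (proceeds in reverse).

ΔG = 11.7 kJ/mol; the forward reaction is non-spontaneous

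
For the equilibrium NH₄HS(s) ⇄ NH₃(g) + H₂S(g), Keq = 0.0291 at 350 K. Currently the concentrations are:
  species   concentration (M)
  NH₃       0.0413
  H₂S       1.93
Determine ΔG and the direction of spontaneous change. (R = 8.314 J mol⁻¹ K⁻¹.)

(NH₄HS is a pure solid — omitted from Q.)
Q = [NH₃]·[H₂S] = (0.0413)·(1.93) = 0.0797
ΔG = RT ln(Q/Keq) = (8.314 J mol⁻¹ K⁻¹)(350 K) × ln(0.0797/0.0291)
   = (2.910 kJ/mol)(1.008) = 2.93 kJ/mol
ΔG > 0, so the forward reaction is non-spontaneous (proceeds in reverse).

ΔG = 2.93 kJ/mol; the forward reaction is non-spontaneous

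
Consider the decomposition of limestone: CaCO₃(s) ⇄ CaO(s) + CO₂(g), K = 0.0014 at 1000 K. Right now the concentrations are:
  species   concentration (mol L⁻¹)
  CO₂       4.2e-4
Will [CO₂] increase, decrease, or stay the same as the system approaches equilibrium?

increase

(CaCO₃, CaO are pure solids — omitted from Q.)
Q = [CO₂] = 4.2e-4
Q = 4.2e-4 < K = 0.0014: net forward reaction.
CO₂ is a product, so it increases.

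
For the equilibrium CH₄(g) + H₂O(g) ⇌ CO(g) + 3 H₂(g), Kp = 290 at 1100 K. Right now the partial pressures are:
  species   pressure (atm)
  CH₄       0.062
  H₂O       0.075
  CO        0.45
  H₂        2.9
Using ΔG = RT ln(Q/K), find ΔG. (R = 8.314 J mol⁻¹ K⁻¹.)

ΔG = 19.2 kJ/mol

Qp = P(CO)·P(H₂)³ / (P(CH₄)·P(H₂O)) = (0.45)·(2.9)³ / ((0.062)·(0.075)) = 2360
ΔG = RT ln(Qp/Kp) = (8.314 J mol⁻¹ K⁻¹)(1100 K) × ln(2360/290)
   = (9.145 kJ/mol)(2.097) = 19.2 kJ/mol
ΔG > 0, so the forward reaction is non-spontaneous (proceeds in reverse).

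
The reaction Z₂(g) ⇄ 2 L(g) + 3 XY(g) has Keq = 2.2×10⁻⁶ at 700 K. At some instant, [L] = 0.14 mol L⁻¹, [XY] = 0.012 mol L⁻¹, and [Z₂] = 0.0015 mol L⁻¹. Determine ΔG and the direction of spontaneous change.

ΔG = 13.6 kJ/mol; the forward reaction is non-spontaneous

Q = [L]²·[XY]³ / [Z₂] = (0.14)²·(0.012)³ / (0.0015) = 2.26×10⁻⁵
ΔG = RT ln(Q/Keq) = (8.314 J mol⁻¹ K⁻¹)(700 K) × ln(2.26×10⁻⁵/2.2×10⁻⁶)
   = (5.820 kJ/mol)(2.329) = 13.6 kJ/mol
ΔG > 0, so the forward reaction is non-spontaneous (proceeds in reverse).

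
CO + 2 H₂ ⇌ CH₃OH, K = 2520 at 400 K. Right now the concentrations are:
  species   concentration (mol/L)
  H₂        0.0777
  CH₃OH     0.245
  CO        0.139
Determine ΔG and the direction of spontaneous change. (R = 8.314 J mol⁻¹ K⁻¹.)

Q = [CH₃OH] / ([CO]·[H₂]²) = (0.245) / ((0.139)·(0.0777)²) = 292
ΔG = RT ln(Q/K) = (8.314 J mol⁻¹ K⁻¹)(400 K) × ln(292/2520)
   = (3.326 kJ/mol)(-2.155) = -7.17 kJ/mol
ΔG < 0, so the forward reaction is spontaneous (proceeds forward).

ΔG = -7.17 kJ/mol; the forward reaction is spontaneous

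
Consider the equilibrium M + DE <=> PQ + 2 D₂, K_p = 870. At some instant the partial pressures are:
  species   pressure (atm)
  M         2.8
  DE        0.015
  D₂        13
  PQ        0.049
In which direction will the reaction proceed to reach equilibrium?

Q_p = P(PQ)·P(D₂)² / (P(M)·P(DE)) = (0.049)·(13)² / ((2.8)·(0.015)) = 200
Q_p = 200 < K_p = 870, so the forward reaction proceeds.

toward products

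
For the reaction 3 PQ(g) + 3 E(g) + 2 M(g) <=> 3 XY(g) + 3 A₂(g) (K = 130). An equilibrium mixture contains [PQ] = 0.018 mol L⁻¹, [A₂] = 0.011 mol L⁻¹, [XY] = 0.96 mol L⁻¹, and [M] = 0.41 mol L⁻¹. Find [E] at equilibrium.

At equilibrium, K = [XY]³·[A₂]³ / ([PQ]³·[E]³·[M]²) = 130.
(0.96)³·(0.011)³ / ((0.018)³·([E])³·(0.41)²) = 130
[E]³ = 0.00924 ⇒ [E] = 0.21 mol L⁻¹

[E] = 0.21 mol L⁻¹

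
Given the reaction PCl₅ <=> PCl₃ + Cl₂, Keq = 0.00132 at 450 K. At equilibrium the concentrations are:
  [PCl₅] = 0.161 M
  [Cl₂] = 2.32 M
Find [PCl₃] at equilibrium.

[PCl₃] = 9.16×10⁻⁵ M

At equilibrium, Keq = [PCl₃]·[Cl₂] / [PCl₅] = 0.00132.
([PCl₃])·(2.32) / (0.161) = 0.00132
[PCl₃] = 9.16×10⁻⁵ M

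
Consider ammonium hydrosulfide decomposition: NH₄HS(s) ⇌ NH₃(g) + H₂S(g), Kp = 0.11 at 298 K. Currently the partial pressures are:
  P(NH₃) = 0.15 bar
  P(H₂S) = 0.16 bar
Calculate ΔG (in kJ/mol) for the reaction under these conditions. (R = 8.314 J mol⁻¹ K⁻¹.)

ΔG = -3.77 kJ/mol

(NH₄HS is a pure solid — omitted from Qp.)
Qp = P(NH₃)·P(H₂S) = (0.15)·(0.16) = 0.0240
ΔG = RT ln(Qp/Kp) = (8.314 J mol⁻¹ K⁻¹)(298 K) × ln(0.0240/0.11)
   = (2.478 kJ/mol)(-1.522) = -3.77 kJ/mol
ΔG < 0, so the forward reaction is spontaneous (proceeds forward).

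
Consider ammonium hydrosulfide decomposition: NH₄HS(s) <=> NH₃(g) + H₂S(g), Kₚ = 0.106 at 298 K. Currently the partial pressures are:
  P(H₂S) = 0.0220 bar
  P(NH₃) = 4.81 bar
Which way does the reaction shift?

no net change (already at equilibrium)

(NH₄HS is a pure solid — omitted from Qₚ.)
Qₚ = P(NH₃)·P(H₂S) = (4.81)·(0.0220) = 0.106
Qₚ = 0.106 = Kₚ, so the system is already at equilibrium.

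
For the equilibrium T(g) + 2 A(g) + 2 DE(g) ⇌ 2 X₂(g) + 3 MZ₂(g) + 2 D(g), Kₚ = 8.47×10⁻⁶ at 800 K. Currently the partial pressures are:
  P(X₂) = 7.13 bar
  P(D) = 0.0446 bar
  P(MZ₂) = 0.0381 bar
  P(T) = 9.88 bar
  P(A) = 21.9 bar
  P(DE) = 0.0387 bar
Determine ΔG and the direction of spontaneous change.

Qₚ = P(X₂)²·P(MZ₂)³·P(D)² / (P(T)·P(A)²·P(DE)²) = (7.13)²·(0.0381)³·(0.0446)² / ((9.88)·(21.9)²·(0.0387)²) = 7.88×10⁻⁷
ΔG = RT ln(Qₚ/Kₚ) = (8.314 J mol⁻¹ K⁻¹)(800 K) × ln(7.88×10⁻⁷/8.47×10⁻⁶)
   = (6.651 kJ/mol)(-2.375) = -15.8 kJ/mol
ΔG < 0, so the forward reaction is spontaneous (proceeds forward).

ΔG = -15.8 kJ/mol; the forward reaction is spontaneous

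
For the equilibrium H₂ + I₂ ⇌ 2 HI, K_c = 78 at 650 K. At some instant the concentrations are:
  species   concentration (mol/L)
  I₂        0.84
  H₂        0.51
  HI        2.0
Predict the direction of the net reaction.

to the right

Q_c = [HI]² / ([H₂]·[I₂]) = (2.0)² / ((0.51)·(0.84)) = 9.3
Q_c = 9.3 < K_c = 78, so the forward reaction proceeds.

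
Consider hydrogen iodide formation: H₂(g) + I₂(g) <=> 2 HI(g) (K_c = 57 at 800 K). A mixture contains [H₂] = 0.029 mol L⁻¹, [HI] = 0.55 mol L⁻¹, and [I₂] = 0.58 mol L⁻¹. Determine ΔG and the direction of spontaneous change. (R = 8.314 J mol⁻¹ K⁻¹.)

ΔG = -7.67 kJ/mol; the forward reaction is spontaneous

Q_c = [HI]² / ([H₂]·[I₂]) = (0.55)² / ((0.029)·(0.58)) = 18.0
ΔG = RT ln(Q_c/K_c) = (8.314 J mol⁻¹ K⁻¹)(800 K) × ln(18.0/57)
   = (6.651 kJ/mol)(-1.153) = -7.67 kJ/mol
ΔG < 0, so the forward reaction is spontaneous (proceeds forward).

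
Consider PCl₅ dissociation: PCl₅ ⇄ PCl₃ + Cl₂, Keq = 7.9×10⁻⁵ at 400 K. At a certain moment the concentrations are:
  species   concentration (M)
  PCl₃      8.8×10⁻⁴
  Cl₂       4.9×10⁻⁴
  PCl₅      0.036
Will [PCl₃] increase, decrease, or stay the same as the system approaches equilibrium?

increase

Q = [PCl₃]·[Cl₂] / [PCl₅] = (8.8×10⁻⁴)·(4.9×10⁻⁴) / (0.036) = 1.2×10⁻⁵
Q = 1.2×10⁻⁵ < Keq = 7.9×10⁻⁵: net forward reaction.
PCl₃ is a product, so it increases.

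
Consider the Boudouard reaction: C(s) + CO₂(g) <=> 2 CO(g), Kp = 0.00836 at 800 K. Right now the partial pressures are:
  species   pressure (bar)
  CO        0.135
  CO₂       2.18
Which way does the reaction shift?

(C is a pure solid — omitted from Qp.)
Qp = P(CO)² / P(CO₂) = (0.135)² / (2.18) = 0.00836
Qp = 0.00836 = Kp, so the system is already at equilibrium.

no net change (already at equilibrium)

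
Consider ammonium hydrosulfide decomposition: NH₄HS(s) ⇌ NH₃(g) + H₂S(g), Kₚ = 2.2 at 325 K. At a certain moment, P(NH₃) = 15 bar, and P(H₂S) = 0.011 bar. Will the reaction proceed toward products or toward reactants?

in the forward direction

(NH₄HS is a pure solid — omitted from Qₚ.)
Qₚ = P(NH₃)·P(H₂S) = (15)·(0.011) = 0.16
Qₚ = 0.16 < Kₚ = 2.2, so the forward reaction proceeds.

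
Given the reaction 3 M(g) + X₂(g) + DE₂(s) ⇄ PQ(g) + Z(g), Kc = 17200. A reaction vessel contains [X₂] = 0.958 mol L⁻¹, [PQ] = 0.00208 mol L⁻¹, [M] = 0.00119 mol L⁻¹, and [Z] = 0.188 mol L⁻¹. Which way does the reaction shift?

(DE₂ is a pure solid — omitted from Qc.)
Qc = [PQ]·[Z] / ([M]³·[X₂]) = (0.00208)·(0.188) / ((0.00119)³·(0.958)) = 2.42×10⁵
Qc = 2.42×10⁵ > Kc = 17200, so the reverse reaction proceeds.

reverse (toward reactants)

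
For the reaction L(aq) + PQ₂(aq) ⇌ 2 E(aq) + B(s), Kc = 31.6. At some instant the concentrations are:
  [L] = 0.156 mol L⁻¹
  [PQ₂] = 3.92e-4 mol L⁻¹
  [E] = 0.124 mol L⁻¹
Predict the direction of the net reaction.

toward reactants

(B is a pure solid — omitted from Qc.)
Qc = [E]² / ([L]·[PQ₂]) = (0.124)² / ((0.156)·(3.92e-4)) = 251
Qc = 251 > Kc = 31.6, so the reverse reaction proceeds.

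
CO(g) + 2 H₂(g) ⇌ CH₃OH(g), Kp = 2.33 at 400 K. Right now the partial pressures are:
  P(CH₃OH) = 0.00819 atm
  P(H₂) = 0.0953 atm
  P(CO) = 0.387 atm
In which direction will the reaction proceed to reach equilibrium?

Qp = P(CH₃OH) / (P(CO)·P(H₂)²) = (0.00819) / ((0.387)·(0.0953)²) = 2.33
Qp = 2.33 = Kp, so the system is already at equilibrium.

neither direction; the system is at equilibrium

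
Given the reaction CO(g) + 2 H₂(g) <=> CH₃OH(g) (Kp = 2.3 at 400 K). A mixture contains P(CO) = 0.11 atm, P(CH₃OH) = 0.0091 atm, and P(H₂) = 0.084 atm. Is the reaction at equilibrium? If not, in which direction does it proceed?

Qp = P(CH₃OH) / (P(CO)·P(H₂)²) = (0.0091) / ((0.11)·(0.084)²) = 12
Qp = 12 > Kp = 2.3, so the reverse reaction proceeds.

to the left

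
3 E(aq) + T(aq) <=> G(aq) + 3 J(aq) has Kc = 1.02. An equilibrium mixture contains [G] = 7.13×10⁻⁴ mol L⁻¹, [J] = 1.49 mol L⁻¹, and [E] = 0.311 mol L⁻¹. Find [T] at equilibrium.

[T] = 0.0769 mol L⁻¹

At equilibrium, Kc = [G]·[J]³ / ([E]³·[T]) = 1.02.
(7.13×10⁻⁴)·(1.49)³ / ((0.311)³·([T])) = 1.02
[T] = 0.0769 mol L⁻¹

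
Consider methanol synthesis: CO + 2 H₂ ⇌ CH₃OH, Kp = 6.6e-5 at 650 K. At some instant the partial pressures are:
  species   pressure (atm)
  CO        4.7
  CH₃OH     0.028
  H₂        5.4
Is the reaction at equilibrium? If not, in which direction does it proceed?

Qp = P(CH₃OH) / (P(CO)·P(H₂)²) = (0.028) / ((4.7)·(5.4)²) = 2.0e-4
Qp = 2.0e-4 > Kp = 6.6e-5, so the reverse reaction proceeds.

to the left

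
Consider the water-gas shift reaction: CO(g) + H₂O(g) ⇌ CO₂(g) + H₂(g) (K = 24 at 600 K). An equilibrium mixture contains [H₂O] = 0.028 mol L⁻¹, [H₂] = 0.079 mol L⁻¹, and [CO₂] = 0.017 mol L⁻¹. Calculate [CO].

[CO] = 0.0020 mol L⁻¹

At equilibrium, K = [CO₂]·[H₂] / ([CO]·[H₂O]) = 24.
(0.017)·(0.079) / (([CO])·(0.028)) = 24
[CO] = 0.00200 = 0.0020 mol L⁻¹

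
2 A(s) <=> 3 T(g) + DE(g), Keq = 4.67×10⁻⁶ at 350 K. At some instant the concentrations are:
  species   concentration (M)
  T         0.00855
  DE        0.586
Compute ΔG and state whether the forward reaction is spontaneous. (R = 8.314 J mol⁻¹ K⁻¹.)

ΔG = -7.41 kJ/mol; the forward reaction is spontaneous

(A is a pure solid — omitted from Q.)
Q = [T]³·[DE] = (0.00855)³·(0.586) = 3.66×10⁻⁷
ΔG = RT ln(Q/Keq) = (8.314 J mol⁻¹ K⁻¹)(350 K) × ln(3.66×10⁻⁷/4.67×10⁻⁶)
   = (2.910 kJ/mol)(-2.546) = -7.41 kJ/mol
ΔG < 0, so the forward reaction is spontaneous (proceeds forward).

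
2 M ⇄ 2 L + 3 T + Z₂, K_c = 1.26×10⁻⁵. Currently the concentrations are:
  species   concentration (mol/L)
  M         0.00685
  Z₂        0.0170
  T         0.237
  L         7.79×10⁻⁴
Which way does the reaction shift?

toward products

Q_c = [L]²·[T]³·[Z₂] / [M]² = (7.79×10⁻⁴)²·(0.237)³·(0.0170) / (0.00685)² = 2.93×10⁻⁶
Q_c = 2.93×10⁻⁶ < K_c = 1.26×10⁻⁵, so the forward reaction proceeds.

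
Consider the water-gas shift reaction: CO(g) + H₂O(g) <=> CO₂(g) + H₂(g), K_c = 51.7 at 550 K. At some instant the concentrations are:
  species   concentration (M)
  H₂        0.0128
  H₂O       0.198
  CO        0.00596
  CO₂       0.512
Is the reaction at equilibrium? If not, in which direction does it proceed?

in the forward direction

Q_c = [CO₂]·[H₂] / ([CO]·[H₂O]) = (0.512)·(0.0128) / ((0.00596)·(0.198)) = 5.55
Q_c = 5.55 < K_c = 51.7, so the forward reaction proceeds.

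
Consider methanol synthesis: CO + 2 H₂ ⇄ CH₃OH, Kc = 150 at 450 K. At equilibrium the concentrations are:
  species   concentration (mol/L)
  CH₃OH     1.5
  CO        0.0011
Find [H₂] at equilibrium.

[H₂] = 3.0 mol/L

At equilibrium, Kc = [CH₃OH] / ([CO]·[H₂]²) = 150.
(1.5) / ((0.0011)·([H₂])²) = 150
[H₂]² = 9.09 ⇒ [H₂] = 3.0 mol/L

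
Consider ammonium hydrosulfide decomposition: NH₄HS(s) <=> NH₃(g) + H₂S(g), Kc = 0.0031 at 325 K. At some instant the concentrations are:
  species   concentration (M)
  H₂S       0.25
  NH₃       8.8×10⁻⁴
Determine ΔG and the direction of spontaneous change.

ΔG = -7.15 kJ/mol; the forward reaction is spontaneous

(NH₄HS is a pure solid — omitted from Qc.)
Qc = [NH₃]·[H₂S] = (8.8×10⁻⁴)·(0.25) = 2.20×10⁻⁴
ΔG = RT ln(Qc/Kc) = (8.314 J mol⁻¹ K⁻¹)(325 K) × ln(2.20×10⁻⁴/0.0031)
   = (2.702 kJ/mol)(-2.646) = -7.15 kJ/mol
ΔG < 0, so the forward reaction is spontaneous (proceeds forward).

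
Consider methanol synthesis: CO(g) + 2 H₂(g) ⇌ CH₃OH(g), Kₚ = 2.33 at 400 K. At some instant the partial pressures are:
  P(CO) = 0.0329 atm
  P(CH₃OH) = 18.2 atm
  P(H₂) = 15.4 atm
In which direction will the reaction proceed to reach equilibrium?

Qₚ = P(CH₃OH) / (P(CO)·P(H₂)²) = (18.2) / ((0.0329)·(15.4)²) = 2.33
Qₚ = 2.33 = Kₚ, so the system is already at equilibrium.

at equilibrium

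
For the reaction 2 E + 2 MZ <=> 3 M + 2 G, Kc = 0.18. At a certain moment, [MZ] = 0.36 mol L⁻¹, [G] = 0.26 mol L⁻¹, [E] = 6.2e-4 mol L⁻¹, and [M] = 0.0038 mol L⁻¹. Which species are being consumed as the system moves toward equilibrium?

E, MZ (reactants)

Qc = [M]³·[G]² / ([E]²·[MZ]²) = (0.0038)³·(0.26)² / ((6.2e-4)²·(0.36)²) = 0.074
Qc = 0.074 < Kc = 0.18: net forward reaction.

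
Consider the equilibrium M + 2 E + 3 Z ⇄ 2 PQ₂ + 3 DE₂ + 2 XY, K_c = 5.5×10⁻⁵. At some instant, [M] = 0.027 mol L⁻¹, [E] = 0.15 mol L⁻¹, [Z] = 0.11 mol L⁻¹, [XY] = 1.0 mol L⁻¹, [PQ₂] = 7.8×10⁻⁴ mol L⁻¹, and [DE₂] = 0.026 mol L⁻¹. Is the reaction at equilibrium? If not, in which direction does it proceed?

Q_c = [PQ₂]²·[DE₂]³·[XY]² / ([M]·[E]²·[Z]³) = (7.8×10⁻⁴)²·(0.026)³·(1.0)² / ((0.027)·(0.15)²·(0.11)³) = 1.3×10⁻⁵
Q_c = 1.3×10⁻⁵ < K_c = 5.5×10⁻⁵, so the forward reaction proceeds.

forward (toward products)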